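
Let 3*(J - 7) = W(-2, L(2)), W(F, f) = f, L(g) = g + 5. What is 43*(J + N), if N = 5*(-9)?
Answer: -4601/3 ≈ -1533.7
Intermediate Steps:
L(g) = 5 + g
N = -45
J = 28/3 (J = 7 + (5 + 2)/3 = 7 + (1/3)*7 = 7 + 7/3 = 28/3 ≈ 9.3333)
43*(J + N) = 43*(28/3 - 45) = 43*(-107/3) = -4601/3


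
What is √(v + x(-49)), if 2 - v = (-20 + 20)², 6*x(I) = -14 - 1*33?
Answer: I*√210/6 ≈ 2.4152*I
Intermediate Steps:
x(I) = -47/6 (x(I) = (-14 - 1*33)/6 = (-14 - 33)/6 = (⅙)*(-47) = -47/6)
v = 2 (v = 2 - (-20 + 20)² = 2 - 1*0² = 2 - 1*0 = 2 + 0 = 2)
√(v + x(-49)) = √(2 - 47/6) = √(-35/6) = I*√210/6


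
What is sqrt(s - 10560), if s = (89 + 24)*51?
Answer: 3*I*sqrt(533) ≈ 69.26*I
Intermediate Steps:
s = 5763 (s = 113*51 = 5763)
sqrt(s - 10560) = sqrt(5763 - 10560) = sqrt(-4797) = 3*I*sqrt(533)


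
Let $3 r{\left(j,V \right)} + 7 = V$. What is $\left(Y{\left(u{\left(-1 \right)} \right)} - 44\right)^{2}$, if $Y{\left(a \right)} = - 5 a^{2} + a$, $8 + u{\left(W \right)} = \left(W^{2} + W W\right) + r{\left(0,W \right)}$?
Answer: $\frac{14853316}{81} \approx 1.8337 \cdot 10^{5}$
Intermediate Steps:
$r{\left(j,V \right)} = - \frac{7}{3} + \frac{V}{3}$
$u{\left(W \right)} = - \frac{31}{3} + 2 W^{2} + \frac{W}{3}$ ($u{\left(W \right)} = -8 + \left(\left(W^{2} + W W\right) + \left(- \frac{7}{3} + \frac{W}{3}\right)\right) = -8 + \left(\left(W^{2} + W^{2}\right) + \left(- \frac{7}{3} + \frac{W}{3}\right)\right) = -8 + \left(2 W^{2} + \left(- \frac{7}{3} + \frac{W}{3}\right)\right) = -8 + \left(- \frac{7}{3} + 2 W^{2} + \frac{W}{3}\right) = - \frac{31}{3} + 2 W^{2} + \frac{W}{3}$)
$Y{\left(a \right)} = a - 5 a^{2}$
$\left(Y{\left(u{\left(-1 \right)} \right)} - 44\right)^{2} = \left(\left(- \frac{31}{3} + 2 \left(-1\right)^{2} + \frac{1}{3} \left(-1\right)\right) \left(1 - 5 \left(- \frac{31}{3} + 2 \left(-1\right)^{2} + \frac{1}{3} \left(-1\right)\right)\right) - 44\right)^{2} = \left(\left(- \frac{31}{3} + 2 \cdot 1 - \frac{1}{3}\right) \left(1 - 5 \left(- \frac{31}{3} + 2 \cdot 1 - \frac{1}{3}\right)\right) - 44\right)^{2} = \left(\left(- \frac{31}{3} + 2 - \frac{1}{3}\right) \left(1 - 5 \left(- \frac{31}{3} + 2 - \frac{1}{3}\right)\right) - 44\right)^{2} = \left(- \frac{26 \left(1 - - \frac{130}{3}\right)}{3} - 44\right)^{2} = \left(- \frac{26 \left(1 + \frac{130}{3}\right)}{3} - 44\right)^{2} = \left(\left(- \frac{26}{3}\right) \frac{133}{3} - 44\right)^{2} = \left(- \frac{3458}{9} - 44\right)^{2} = \left(- \frac{3854}{9}\right)^{2} = \frac{14853316}{81}$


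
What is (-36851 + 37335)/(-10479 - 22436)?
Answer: -484/32915 ≈ -0.014705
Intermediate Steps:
(-36851 + 37335)/(-10479 - 22436) = 484/(-32915) = 484*(-1/32915) = -484/32915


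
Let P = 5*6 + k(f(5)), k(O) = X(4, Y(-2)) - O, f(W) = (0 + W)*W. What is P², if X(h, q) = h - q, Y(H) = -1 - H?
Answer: 64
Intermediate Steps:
f(W) = W² (f(W) = W*W = W²)
k(O) = 3 - O (k(O) = (4 - (-1 - 1*(-2))) - O = (4 - (-1 + 2)) - O = (4 - 1*1) - O = (4 - 1) - O = 3 - O)
P = 8 (P = 5*6 + (3 - 1*5²) = 30 + (3 - 1*25) = 30 + (3 - 25) = 30 - 22 = 8)
P² = 8² = 64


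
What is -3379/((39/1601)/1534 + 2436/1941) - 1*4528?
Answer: -1107625388030/153403357 ≈ -7220.3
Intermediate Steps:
-3379/((39/1601)/1534 + 2436/1941) - 1*4528 = -3379/((39*(1/1601))*(1/1534) + 2436*(1/1941)) - 4528 = -3379/((39/1601)*(1/1534) + 812/647) - 4528 = -3379/(3/188918 + 812/647) - 4528 = -3379/153403357/122229946 - 4528 = -3379*122229946/153403357 - 4528 = -413014987534/153403357 - 4528 = -1107625388030/153403357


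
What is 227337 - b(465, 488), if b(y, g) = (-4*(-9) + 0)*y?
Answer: 210597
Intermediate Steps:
b(y, g) = 36*y (b(y, g) = (36 + 0)*y = 36*y)
227337 - b(465, 488) = 227337 - 36*465 = 227337 - 1*16740 = 227337 - 16740 = 210597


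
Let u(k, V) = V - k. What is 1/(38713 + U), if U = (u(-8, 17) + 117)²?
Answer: 1/58877 ≈ 1.6985e-5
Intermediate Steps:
U = 20164 (U = ((17 - 1*(-8)) + 117)² = ((17 + 8) + 117)² = (25 + 117)² = 142² = 20164)
1/(38713 + U) = 1/(38713 + 20164) = 1/58877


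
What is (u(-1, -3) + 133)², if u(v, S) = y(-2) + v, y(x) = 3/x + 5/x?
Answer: 16384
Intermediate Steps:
y(x) = 8/x
u(v, S) = -4 + v (u(v, S) = 8/(-2) + v = 8*(-½) + v = -4 + v)
(u(-1, -3) + 133)² = ((-4 - 1) + 133)² = (-5 + 133)² = 128² = 16384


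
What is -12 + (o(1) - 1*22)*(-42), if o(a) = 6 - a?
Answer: 702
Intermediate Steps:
-12 + (o(1) - 1*22)*(-42) = -12 + ((6 - 1*1) - 1*22)*(-42) = -12 + ((6 - 1) - 22)*(-42) = -12 + (5 - 22)*(-42) = -12 - 17*(-42) = -12 + 714 = 702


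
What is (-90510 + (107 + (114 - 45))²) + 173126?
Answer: 113592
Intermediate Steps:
(-90510 + (107 + (114 - 45))²) + 173126 = (-90510 + (107 + 69)²) + 173126 = (-90510 + 176²) + 173126 = (-90510 + 30976) + 173126 = -59534 + 173126 = 113592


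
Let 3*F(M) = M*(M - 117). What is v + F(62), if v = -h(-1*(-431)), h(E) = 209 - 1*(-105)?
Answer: -4352/3 ≈ -1450.7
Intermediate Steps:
h(E) = 314 (h(E) = 209 + 105 = 314)
F(M) = M*(-117 + M)/3 (F(M) = (M*(M - 117))/3 = (M*(-117 + M))/3 = M*(-117 + M)/3)
v = -314 (v = -1*314 = -314)
v + F(62) = -314 + (1/3)*62*(-117 + 62) = -314 + (1/3)*62*(-55) = -314 - 3410/3 = -4352/3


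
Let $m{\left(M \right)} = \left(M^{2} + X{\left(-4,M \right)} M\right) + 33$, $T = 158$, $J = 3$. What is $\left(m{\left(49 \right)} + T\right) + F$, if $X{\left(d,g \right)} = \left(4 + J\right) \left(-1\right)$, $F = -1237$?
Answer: $1012$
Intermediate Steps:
$X{\left(d,g \right)} = -7$ ($X{\left(d,g \right)} = \left(4 + 3\right) \left(-1\right) = 7 \left(-1\right) = -7$)
$m{\left(M \right)} = 33 + M^{2} - 7 M$ ($m{\left(M \right)} = \left(M^{2} - 7 M\right) + 33 = 33 + M^{2} - 7 M$)
$\left(m{\left(49 \right)} + T\right) + F = \left(\left(33 + 49^{2} - 343\right) + 158\right) - 1237 = \left(\left(33 + 2401 - 343\right) + 158\right) - 1237 = \left(2091 + 158\right) - 1237 = 2249 - 1237 = 1012$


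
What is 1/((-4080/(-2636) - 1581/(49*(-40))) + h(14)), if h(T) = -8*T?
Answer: -1291640/141622601 ≈ -0.0091203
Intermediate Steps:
1/((-4080/(-2636) - 1581/(49*(-40))) + h(14)) = 1/((-4080/(-2636) - 1581/(49*(-40))) - 8*14) = 1/((-4080*(-1/2636) - 1581/(-1960)) - 112) = 1/((1020/659 - 1581*(-1/1960)) - 112) = 1/((1020/659 + 1581/1960) - 112) = 1/(3041079/1291640 - 112) = 1/(-141622601/1291640) = -1291640/141622601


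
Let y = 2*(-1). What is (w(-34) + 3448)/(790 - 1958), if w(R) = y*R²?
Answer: -71/73 ≈ -0.97260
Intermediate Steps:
y = -2
w(R) = -2*R²
(w(-34) + 3448)/(790 - 1958) = (-2*(-34)² + 3448)/(790 - 1958) = (-2*1156 + 3448)/(-1168) = (-2312 + 3448)*(-1/1168) = 1136*(-1/1168) = -71/73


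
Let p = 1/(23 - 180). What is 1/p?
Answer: -157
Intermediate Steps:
p = -1/157 (p = 1/(-157) = -1/157 ≈ -0.0063694)
1/p = 1/(-1/157) = -157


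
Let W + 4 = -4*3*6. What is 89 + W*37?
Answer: -2723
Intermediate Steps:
W = -76 (W = -4 - 4*3*6 = -4 - 12*6 = -4 - 72 = -76)
89 + W*37 = 89 - 76*37 = 89 - 2812 = -2723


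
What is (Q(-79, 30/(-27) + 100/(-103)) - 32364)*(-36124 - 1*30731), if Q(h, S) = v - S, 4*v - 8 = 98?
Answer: 1335982741525/618 ≈ 2.1618e+9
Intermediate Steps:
v = 53/2 (v = 2 + (¼)*98 = 2 + 49/2 = 53/2 ≈ 26.500)
Q(h, S) = 53/2 - S
(Q(-79, 30/(-27) + 100/(-103)) - 32364)*(-36124 - 1*30731) = ((53/2 - (30/(-27) + 100/(-103))) - 32364)*(-36124 - 1*30731) = ((53/2 - (30*(-1/27) + 100*(-1/103))) - 32364)*(-36124 - 30731) = ((53/2 - (-10/9 - 100/103)) - 32364)*(-66855) = ((53/2 - 1*(-1930/927)) - 32364)*(-66855) = ((53/2 + 1930/927) - 32364)*(-66855) = (52991/1854 - 32364)*(-66855) = -59949865/1854*(-66855) = 1335982741525/618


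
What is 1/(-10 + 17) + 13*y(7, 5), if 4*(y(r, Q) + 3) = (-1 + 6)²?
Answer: 1187/28 ≈ 42.393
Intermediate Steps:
y(r, Q) = 13/4 (y(r, Q) = -3 + (-1 + 6)²/4 = -3 + (¼)*5² = -3 + (¼)*25 = -3 + 25/4 = 13/4)
1/(-10 + 17) + 13*y(7, 5) = 1/(-10 + 17) + 13*(13/4) = 1/7 + 169/4 = ⅐ + 169/4 = 1187/28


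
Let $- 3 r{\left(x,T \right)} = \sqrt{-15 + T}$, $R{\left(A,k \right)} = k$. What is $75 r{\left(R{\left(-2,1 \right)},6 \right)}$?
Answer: $- 75 i \approx - 75.0 i$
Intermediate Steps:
$r{\left(x,T \right)} = - \frac{\sqrt{-15 + T}}{3}$
$75 r{\left(R{\left(-2,1 \right)},6 \right)} = 75 \left(- \frac{\sqrt{-15 + 6}}{3}\right) = 75 \left(- \frac{\sqrt{-9}}{3}\right) = 75 \left(- \frac{3 i}{3}\right) = 75 \left(- i\right) = - 75 i$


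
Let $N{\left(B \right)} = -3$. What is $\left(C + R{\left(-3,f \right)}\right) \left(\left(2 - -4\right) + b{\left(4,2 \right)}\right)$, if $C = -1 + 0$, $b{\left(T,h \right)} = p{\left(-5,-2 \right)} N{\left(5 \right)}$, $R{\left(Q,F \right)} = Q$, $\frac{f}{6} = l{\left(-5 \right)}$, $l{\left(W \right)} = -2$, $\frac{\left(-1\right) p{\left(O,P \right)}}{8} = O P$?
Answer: $-984$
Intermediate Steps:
$p{\left(O,P \right)} = - 8 O P$
$f = -12$ ($f = 6 \left(-2\right) = -12$)
$b{\left(T,h \right)} = 240$ ($b{\left(T,h \right)} = \left(-8\right) \left(-5\right) \left(-2\right) \left(-3\right) = \left(-80\right) \left(-3\right) = 240$)
$C = -1$
$\left(C + R{\left(-3,f \right)}\right) \left(\left(2 - -4\right) + b{\left(4,2 \right)}\right) = \left(-1 - 3\right) \left(\left(2 - -4\right) + 240\right) = - 4 \left(\left(2 + 4\right) + 240\right) = - 4 \left(6 + 240\right) = \left(-4\right) 246 = -984$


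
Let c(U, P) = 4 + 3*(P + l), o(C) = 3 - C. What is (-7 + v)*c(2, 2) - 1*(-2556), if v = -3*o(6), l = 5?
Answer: 2606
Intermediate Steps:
c(U, P) = 19 + 3*P (c(U, P) = 4 + 3*(P + 5) = 4 + 3*(5 + P) = 4 + (15 + 3*P) = 19 + 3*P)
v = 9 (v = -3*(3 - 1*6) = -3*(3 - 6) = -3*(-3) = 9)
(-7 + v)*c(2, 2) - 1*(-2556) = (-7 + 9)*(19 + 3*2) - 1*(-2556) = 2*(19 + 6) + 2556 = 2*25 + 2556 = 50 + 2556 = 2606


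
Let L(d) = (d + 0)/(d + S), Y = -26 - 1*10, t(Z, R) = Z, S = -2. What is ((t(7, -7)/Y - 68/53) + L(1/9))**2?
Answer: 2483128561/1052094096 ≈ 2.3602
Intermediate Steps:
Y = -36 (Y = -26 - 10 = -36)
L(d) = d/(-2 + d) (L(d) = (d + 0)/(d - 2) = d/(-2 + d))
((t(7, -7)/Y - 68/53) + L(1/9))**2 = ((7/(-36) - 68/53) + 1/(9*(-2 + 1/9)))**2 = ((7*(-1/36) - 68*1/53) + 1/(9*(-2 + 1/9)))**2 = ((-7/36 - 68/53) + 1/(9*(-17/9)))**2 = (-2819/1908 + (1/9)*(-9/17))**2 = (-2819/1908 - 1/17)**2 = (-49831/32436)**2 = 2483128561/1052094096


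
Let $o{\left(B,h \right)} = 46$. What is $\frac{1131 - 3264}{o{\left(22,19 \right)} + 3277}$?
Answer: $- \frac{2133}{3323} \approx -0.64189$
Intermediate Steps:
$\frac{1131 - 3264}{o{\left(22,19 \right)} + 3277} = \frac{1131 - 3264}{46 + 3277} = - \frac{2133}{3323}$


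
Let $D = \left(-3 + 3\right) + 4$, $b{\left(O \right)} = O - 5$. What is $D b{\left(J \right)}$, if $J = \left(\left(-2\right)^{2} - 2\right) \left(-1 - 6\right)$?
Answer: $-76$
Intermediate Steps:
$J = -14$ ($J = \left(4 - 2\right) \left(-7\right) = 2 \left(-7\right) = -14$)
$b{\left(O \right)} = -5 + O$
$D = 4$ ($D = 0 + 4 = 4$)
$D b{\left(J \right)} = 4 \left(-5 - 14\right) = 4 \left(-19\right) = -76$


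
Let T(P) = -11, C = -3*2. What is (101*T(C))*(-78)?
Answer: 86658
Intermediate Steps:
C = -6
(101*T(C))*(-78) = (101*(-11))*(-78) = -1111*(-78) = 86658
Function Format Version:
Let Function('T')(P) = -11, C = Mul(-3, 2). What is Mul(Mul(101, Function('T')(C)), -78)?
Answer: 86658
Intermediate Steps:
C = -6
Mul(Mul(101, Function('T')(C)), -78) = Mul(Mul(101, -11), -78) = Mul(-1111, -78) = 86658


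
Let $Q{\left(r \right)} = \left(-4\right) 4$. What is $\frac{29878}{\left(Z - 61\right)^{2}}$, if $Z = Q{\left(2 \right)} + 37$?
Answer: $\frac{14939}{800} \approx 18.674$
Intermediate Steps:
$Q{\left(r \right)} = -16$
$Z = 21$ ($Z = -16 + 37 = 21$)
$\frac{29878}{\left(Z - 61\right)^{2}} = \frac{29878}{\left(21 - 61\right)^{2}} = \frac{29878}{\left(-40\right)^{2}} = \frac{29878}{1600} = 29878 \cdot \frac{1}{1600} = \frac{14939}{800}$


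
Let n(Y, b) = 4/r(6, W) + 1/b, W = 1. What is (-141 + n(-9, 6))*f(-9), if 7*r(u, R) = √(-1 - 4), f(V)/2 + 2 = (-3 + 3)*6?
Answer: 1690/3 + 112*I*√5/5 ≈ 563.33 + 50.088*I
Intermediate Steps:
f(V) = -4 (f(V) = -4 + 2*((-3 + 3)*6) = -4 + 2*(0*6) = -4 + 2*0 = -4 + 0 = -4)
r(u, R) = I*√5/7 (r(u, R) = √(-1 - 4)/7 = √(-5)/7 = (I*√5)/7 = I*√5/7)
n(Y, b) = 1/b - 28*I*√5/5 (n(Y, b) = 4/((I*√5/7)) + 1/b = 4*(-7*I*√5/5) + 1/b = -28*I*√5/5 + 1/b = 1/b - 28*I*√5/5)
(-141 + n(-9, 6))*f(-9) = (-141 + (1/6 - 28*I*√5/5))*(-4) = (-141 + (⅙ - 28*I*√5/5))*(-4) = (-845/6 - 28*I*√5/5)*(-4) = 1690/3 + 112*I*√5/5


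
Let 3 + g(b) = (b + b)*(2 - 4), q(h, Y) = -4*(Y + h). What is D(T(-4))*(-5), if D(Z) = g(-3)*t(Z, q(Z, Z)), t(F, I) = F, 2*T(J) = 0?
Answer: 0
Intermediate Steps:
T(J) = 0 (T(J) = (½)*0 = 0)
q(h, Y) = -4*Y - 4*h
g(b) = -3 - 4*b (g(b) = -3 + (b + b)*(2 - 4) = -3 + (2*b)*(-2) = -3 - 4*b)
D(Z) = 9*Z (D(Z) = (-3 - 4*(-3))*Z = (-3 + 12)*Z = 9*Z)
D(T(-4))*(-5) = (9*0)*(-5) = 0*(-5) = 0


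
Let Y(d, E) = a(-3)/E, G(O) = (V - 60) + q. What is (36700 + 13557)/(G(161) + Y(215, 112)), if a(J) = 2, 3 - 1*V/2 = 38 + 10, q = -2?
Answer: -2814392/8511 ≈ -330.68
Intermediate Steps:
V = -90 (V = 6 - 2*(38 + 10) = 6 - 2*48 = 6 - 96 = -90)
G(O) = -152 (G(O) = (-90 - 60) - 2 = -150 - 2 = -152)
Y(d, E) = 2/E
(36700 + 13557)/(G(161) + Y(215, 112)) = (36700 + 13557)/(-152 + 2/112) = 50257/(-152 + 2*(1/112)) = 50257/(-152 + 1/56) = 50257/(-8511/56) = 50257*(-56/8511) = -2814392/8511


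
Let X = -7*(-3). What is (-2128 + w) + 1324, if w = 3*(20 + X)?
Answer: -681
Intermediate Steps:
X = 21
w = 123 (w = 3*(20 + 21) = 3*41 = 123)
(-2128 + w) + 1324 = (-2128 + 123) + 1324 = -2005 + 1324 = -681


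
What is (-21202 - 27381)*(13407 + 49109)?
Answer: -3037214828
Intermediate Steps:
(-21202 - 27381)*(13407 + 49109) = -48583*62516 = -3037214828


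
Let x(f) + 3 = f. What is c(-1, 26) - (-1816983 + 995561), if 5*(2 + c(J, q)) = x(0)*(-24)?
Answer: 4107172/5 ≈ 8.2143e+5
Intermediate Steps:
x(f) = -3 + f
c(J, q) = 62/5 (c(J, q) = -2 + ((-3 + 0)*(-24))/5 = -2 + (-3*(-24))/5 = -2 + (⅕)*72 = -2 + 72/5 = 62/5)
c(-1, 26) - (-1816983 + 995561) = 62/5 - (-1816983 + 995561) = 62/5 - 1*(-821422) = 62/5 + 821422 = 4107172/5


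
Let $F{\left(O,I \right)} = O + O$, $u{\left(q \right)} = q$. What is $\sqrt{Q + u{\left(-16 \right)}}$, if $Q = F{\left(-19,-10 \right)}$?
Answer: $3 i \sqrt{6} \approx 7.3485 i$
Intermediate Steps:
$F{\left(O,I \right)} = 2 O$
$Q = -38$ ($Q = 2 \left(-19\right) = -38$)
$\sqrt{Q + u{\left(-16 \right)}} = \sqrt{-38 - 16} = \sqrt{-54} = 3 i \sqrt{6}$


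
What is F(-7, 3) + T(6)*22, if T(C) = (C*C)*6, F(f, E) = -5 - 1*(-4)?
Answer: 4751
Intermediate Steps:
F(f, E) = -1 (F(f, E) = -5 + 4 = -1)
T(C) = 6*C² (T(C) = C²*6 = 6*C²)
F(-7, 3) + T(6)*22 = -1 + (6*6²)*22 = -1 + (6*36)*22 = -1 + 216*22 = -1 + 4752 = 4751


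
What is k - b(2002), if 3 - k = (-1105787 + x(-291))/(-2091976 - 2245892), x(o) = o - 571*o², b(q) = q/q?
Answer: -40783193/4337868 ≈ -9.4017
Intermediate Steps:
b(q) = 1
k = -36445325/4337868 (k = 3 - (-1105787 - 291*(1 - 571*(-291)))/(-2091976 - 2245892) = 3 - (-1105787 - 291*(1 + 166161))/(-4337868) = 3 - (-1105787 - 291*166162)*(-1)/4337868 = 3 - (-1105787 - 48353142)*(-1)/4337868 = 3 - (-49458929)*(-1)/4337868 = 3 - 1*49458929/4337868 = 3 - 49458929/4337868 = -36445325/4337868 ≈ -8.4017)
k - b(2002) = -36445325/4337868 - 1*1 = -36445325/4337868 - 1 = -40783193/4337868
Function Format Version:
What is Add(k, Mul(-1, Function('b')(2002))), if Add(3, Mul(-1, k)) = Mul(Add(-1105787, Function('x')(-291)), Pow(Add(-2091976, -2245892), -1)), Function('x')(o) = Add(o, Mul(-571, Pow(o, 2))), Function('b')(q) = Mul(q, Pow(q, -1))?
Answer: Rational(-40783193, 4337868) ≈ -9.4017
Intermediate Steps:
Function('b')(q) = 1
k = Rational(-36445325, 4337868) (k = Add(3, Mul(-1, Mul(Add(-1105787, Mul(-291, Add(1, Mul(-571, -291)))), Pow(Add(-2091976, -2245892), -1)))) = Add(3, Mul(-1, Mul(Add(-1105787, Mul(-291, Add(1, 166161))), Pow(-4337868, -1)))) = Add(3, Mul(-1, Mul(Add(-1105787, Mul(-291, 166162)), Rational(-1, 4337868)))) = Add(3, Mul(-1, Mul(Add(-1105787, -48353142), Rational(-1, 4337868)))) = Add(3, Mul(-1, Mul(-49458929, Rational(-1, 4337868)))) = Add(3, Mul(-1, Rational(49458929, 4337868))) = Add(3, Rational(-49458929, 4337868)) = Rational(-36445325, 4337868) ≈ -8.4017)
Add(k, Mul(-1, Function('b')(2002))) = Add(Rational(-36445325, 4337868), Mul(-1, 1)) = Add(Rational(-36445325, 4337868), -1) = Rational(-40783193, 4337868)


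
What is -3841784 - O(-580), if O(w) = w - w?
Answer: -3841784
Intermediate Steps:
O(w) = 0
-3841784 - O(-580) = -3841784 - 1*0 = -3841784 + 0 = -3841784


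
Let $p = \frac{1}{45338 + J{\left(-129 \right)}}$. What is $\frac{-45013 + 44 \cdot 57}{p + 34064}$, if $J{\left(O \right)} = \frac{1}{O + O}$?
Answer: $- \frac{99437922703}{79690704650} \approx -1.2478$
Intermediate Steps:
$J{\left(O \right)} = \frac{1}{2 O}$
$p = \frac{258}{11697203}$ ($p = \frac{1}{45338 + \frac{1}{2 \left(-129\right)}} = \frac{1}{45338 + \frac{1}{2} \left(- \frac{1}{129}\right)} = \frac{1}{45338 - \frac{1}{258}} = \frac{1}{\frac{11697203}{258}} = \frac{258}{11697203} \approx 2.2057 \cdot 10^{-5}$)
$\frac{-45013 + 44 \cdot 57}{p + 34064} = \frac{-45013 + 44 \cdot 57}{\frac{258}{11697203} + 34064} = \frac{-45013 + 2508}{\frac{398453523250}{11697203}} = \left(-42505\right) \frac{11697203}{398453523250} = - \frac{99437922703}{79690704650}$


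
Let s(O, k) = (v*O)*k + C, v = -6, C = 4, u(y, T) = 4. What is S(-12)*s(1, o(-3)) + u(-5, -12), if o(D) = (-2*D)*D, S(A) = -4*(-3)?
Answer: 1348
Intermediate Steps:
S(A) = 12
o(D) = -2*D²
s(O, k) = 4 - 6*O*k (s(O, k) = (-6*O)*k + 4 = -6*O*k + 4 = 4 - 6*O*k)
S(-12)*s(1, o(-3)) + u(-5, -12) = 12*(4 - 6*1*(-2*(-3)²)) + 4 = 12*(4 - 6*1*(-2*9)) + 4 = 12*(4 - 6*1*(-18)) + 4 = 12*(4 + 108) + 4 = 12*112 + 4 = 1344 + 4 = 1348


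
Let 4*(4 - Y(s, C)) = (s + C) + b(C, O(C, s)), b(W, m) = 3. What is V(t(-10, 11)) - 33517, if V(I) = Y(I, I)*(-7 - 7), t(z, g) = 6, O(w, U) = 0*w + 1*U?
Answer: -67041/2 ≈ -33521.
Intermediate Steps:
O(w, U) = U (O(w, U) = 0 + U = U)
Y(s, C) = 13/4 - C/4 - s/4 (Y(s, C) = 4 - ((s + C) + 3)/4 = 4 - ((C + s) + 3)/4 = 4 - (3 + C + s)/4 = 4 + (-¾ - C/4 - s/4) = 13/4 - C/4 - s/4)
V(I) = -91/2 + 7*I (V(I) = (13/4 - I/4 - I/4)*(-7 - 7) = (13/4 - I/2)*(-14) = -91/2 + 7*I)
V(t(-10, 11)) - 33517 = (-91/2 + 7*6) - 33517 = (-91/2 + 42) - 33517 = -7/2 - 33517 = -67041/2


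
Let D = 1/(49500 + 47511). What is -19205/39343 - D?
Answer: -1863135598/3816703773 ≈ -0.48815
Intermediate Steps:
D = 1/97011 ≈ 1.0308e-5
-19205/39343 - D = -19205/39343 - 1*1/97011 = -19205*1/39343 - 1/97011 = -19205/39343 - 1/97011 = -1863135598/3816703773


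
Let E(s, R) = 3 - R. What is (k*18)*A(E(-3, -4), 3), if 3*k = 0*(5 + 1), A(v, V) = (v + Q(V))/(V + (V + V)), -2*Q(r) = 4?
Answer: 0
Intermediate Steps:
Q(r) = -2 (Q(r) = -½*4 = -2)
A(v, V) = (-2 + v)/(3*V) (A(v, V) = (v - 2)/(V + (V + V)) = (-2 + v)/(V + 2*V) = (-2 + v)/((3*V)) = (-2 + v)*(1/(3*V)) = (-2 + v)/(3*V))
k = 0 (k = (0*(5 + 1))/3 = (0*6)/3 = (⅓)*0 = 0)
(k*18)*A(E(-3, -4), 3) = (0*18)*((⅓)*(-2 + (3 - 1*(-4)))/3) = 0*((⅓)*(⅓)*(-2 + (3 + 4))) = 0*((⅓)*(⅓)*(-2 + 7)) = 0*((⅓)*(⅓)*5) = 0*(5/9) = 0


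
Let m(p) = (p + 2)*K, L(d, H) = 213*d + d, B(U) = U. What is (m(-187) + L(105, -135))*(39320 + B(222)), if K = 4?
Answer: 859247660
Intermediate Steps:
L(d, H) = 214*d
m(p) = 8 + 4*p (m(p) = (p + 2)*4 = (2 + p)*4 = 8 + 4*p)
(m(-187) + L(105, -135))*(39320 + B(222)) = ((8 + 4*(-187)) + 214*105)*(39320 + 222) = ((8 - 748) + 22470)*39542 = (-740 + 22470)*39542 = 21730*39542 = 859247660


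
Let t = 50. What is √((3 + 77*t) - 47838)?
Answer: I*√43985 ≈ 209.73*I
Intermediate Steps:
√((3 + 77*t) - 47838) = √((3 + 77*50) - 47838) = √((3 + 3850) - 47838) = √(3853 - 47838) = √(-43985) = I*√43985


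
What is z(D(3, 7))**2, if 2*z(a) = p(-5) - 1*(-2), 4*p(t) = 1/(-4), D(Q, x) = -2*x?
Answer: 961/1024 ≈ 0.93848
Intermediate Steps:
p(t) = -1/16 (p(t) = (1/4)/(-4) = (1/4)*(-1/4) = -1/16)
z(a) = 31/32 (z(a) = (-1/16 - 1*(-2))/2 = (-1/16 + 2)/2 = (1/2)*(31/16) = 31/32)
z(D(3, 7))**2 = (31/32)**2 = 961/1024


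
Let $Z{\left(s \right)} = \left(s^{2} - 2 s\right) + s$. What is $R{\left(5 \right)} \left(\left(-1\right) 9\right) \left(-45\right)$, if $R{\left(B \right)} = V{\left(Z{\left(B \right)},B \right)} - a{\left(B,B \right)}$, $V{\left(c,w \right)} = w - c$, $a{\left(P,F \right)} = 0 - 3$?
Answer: $-4860$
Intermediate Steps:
$a{\left(P,F \right)} = -3$ ($a{\left(P,F \right)} = 0 - 3 = -3$)
$Z{\left(s \right)} = s^{2} - s$
$R{\left(B \right)} = 3 + B - B \left(-1 + B\right)$ ($R{\left(B \right)} = \left(B - B \left(-1 + B\right)\right) - -3 = \left(B - B \left(-1 + B\right)\right) + 3 = 3 + B - B \left(-1 + B\right)$)
$R{\left(5 \right)} \left(\left(-1\right) 9\right) \left(-45\right) = \left(3 + 5 - 5 \left(-1 + 5\right)\right) \left(\left(-1\right) 9\right) \left(-45\right) = \left(3 + 5 - 5 \cdot 4\right) \left(-9\right) \left(-45\right) = \left(3 + 5 - 20\right) \left(-9\right) \left(-45\right) = \left(-12\right) \left(-9\right) \left(-45\right) = 108 \left(-45\right) = -4860$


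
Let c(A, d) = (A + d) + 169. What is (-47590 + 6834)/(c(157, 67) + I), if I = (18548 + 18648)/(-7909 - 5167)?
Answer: -66615682/637709 ≈ -104.46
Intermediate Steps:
I = -9299/3269 (I = 37196/(-13076) = 37196*(-1/13076) = -9299/3269 ≈ -2.8446)
c(A, d) = 169 + A + d
(-47590 + 6834)/(c(157, 67) + I) = (-47590 + 6834)/((169 + 157 + 67) - 9299/3269) = -40756/(393 - 9299/3269) = -40756/1275418/3269 = -40756*3269/1275418 = -66615682/637709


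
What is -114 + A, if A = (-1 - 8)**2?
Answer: -33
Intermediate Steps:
A = 81 (A = (-9)**2 = 81)
-114 + A = -114 + 81 = -33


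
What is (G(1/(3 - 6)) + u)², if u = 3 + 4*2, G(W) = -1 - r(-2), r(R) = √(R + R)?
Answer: 96 - 40*I ≈ 96.0 - 40.0*I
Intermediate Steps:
r(R) = √2*√R (r(R) = √(2*R) = √2*√R)
G(W) = -1 - 2*I (G(W) = -1 - √2*√(-2) = -1 - √2*I*√2 = -1 - 2*I)
u = 11 (u = 3 + 8 = 11)
(G(1/(3 - 6)) + u)² = ((-1 - 2*I) + 11)² = (10 - 2*I)²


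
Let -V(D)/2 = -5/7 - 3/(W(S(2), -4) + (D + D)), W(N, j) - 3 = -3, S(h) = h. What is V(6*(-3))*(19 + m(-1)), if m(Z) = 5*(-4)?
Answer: -53/42 ≈ -1.2619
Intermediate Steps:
W(N, j) = 0 (W(N, j) = 3 - 3 = 0)
m(Z) = -20
V(D) = 10/7 + 3/D (V(D) = -2*(-5/7 - 3/(0 + (D + D))) = -2*(-5*⅐ - 3/(0 + 2*D)) = -2*(-5/7 - 3*1/(2*D)) = -2*(-5/7 - 3/(2*D)) = 10/7 + 3/D)
V(6*(-3))*(19 + m(-1)) = (10/7 + 3/((6*(-3))))*(19 - 20) = (10/7 + 3/(-18))*(-1) = (10/7 + 3*(-1/18))*(-1) = (10/7 - ⅙)*(-1) = (53/42)*(-1) = -53/42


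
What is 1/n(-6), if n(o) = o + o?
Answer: -1/12 ≈ -0.083333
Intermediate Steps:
n(o) = 2*o
1/n(-6) = 1/(2*(-6)) = 1/(-12) = -1/12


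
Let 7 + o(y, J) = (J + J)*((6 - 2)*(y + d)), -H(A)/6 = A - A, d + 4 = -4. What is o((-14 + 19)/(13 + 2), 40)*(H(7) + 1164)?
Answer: -2863828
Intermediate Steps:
d = -8 (d = -4 - 4 = -8)
H(A) = 0 (H(A) = -6*(A - A) = -6*0 = 0)
o(y, J) = -7 + 2*J*(-32 + 4*y) (o(y, J) = -7 + (J + J)*((6 - 2)*(y - 8)) = -7 + (2*J)*(4*(-8 + y)) = -7 + (2*J)*(-32 + 4*y) = -7 + 2*J*(-32 + 4*y))
o((-14 + 19)/(13 + 2), 40)*(H(7) + 1164) = (-7 - 64*40 + 8*40*((-14 + 19)/(13 + 2)))*(0 + 1164) = (-7 - 2560 + 8*40*(5/15))*1164 = (-7 - 2560 + 8*40*(5*(1/15)))*1164 = (-7 - 2560 + 8*40*(⅓))*1164 = (-7 - 2560 + 320/3)*1164 = -7381/3*1164 = -2863828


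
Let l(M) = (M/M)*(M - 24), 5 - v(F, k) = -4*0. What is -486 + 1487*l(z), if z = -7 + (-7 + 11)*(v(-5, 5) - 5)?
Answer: -46583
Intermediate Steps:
v(F, k) = 5 (v(F, k) = 5 - (-4)*0 = 5 - 1*0 = 5 + 0 = 5)
z = -7 (z = -7 + (-7 + 11)*(5 - 5) = -7 + 4*0 = -7 + 0 = -7)
l(M) = -24 + M (l(M) = 1*(-24 + M) = -24 + M)
-486 + 1487*l(z) = -486 + 1487*(-24 - 7) = -486 + 1487*(-31) = -486 - 46097 = -46583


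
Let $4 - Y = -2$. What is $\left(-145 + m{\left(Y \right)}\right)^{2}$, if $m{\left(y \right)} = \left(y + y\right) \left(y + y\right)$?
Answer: $1$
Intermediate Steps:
$Y = 6$ ($Y = 4 - -2 = 4 + 2 = 6$)
$m{\left(y \right)} = 4 y^{2}$ ($m{\left(y \right)} = 2 y 2 y = 4 y^{2}$)
$\left(-145 + m{\left(Y \right)}\right)^{2} = \left(-145 + 4 \cdot 6^{2}\right)^{2} = \left(-145 + 4 \cdot 36\right)^{2} = \left(-145 + 144\right)^{2} = \left(-1\right)^{2} = 1$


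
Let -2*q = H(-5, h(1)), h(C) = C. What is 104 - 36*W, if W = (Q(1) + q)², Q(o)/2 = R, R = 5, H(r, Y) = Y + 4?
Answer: -1921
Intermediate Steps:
H(r, Y) = 4 + Y
q = -5/2 (q = -(4 + 1)/2 = -½*5 = -5/2 ≈ -2.5000)
Q(o) = 10 (Q(o) = 2*5 = 10)
W = 225/4 (W = (10 - 5/2)² = (15/2)² = 225/4 ≈ 56.250)
104 - 36*W = 104 - 36*225/4 = 104 - 2025 = -1921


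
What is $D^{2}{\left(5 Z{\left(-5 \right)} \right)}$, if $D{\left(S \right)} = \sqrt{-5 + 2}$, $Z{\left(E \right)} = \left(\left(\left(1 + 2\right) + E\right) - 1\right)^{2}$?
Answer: $-3$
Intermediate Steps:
$Z{\left(E \right)} = \left(2 + E\right)^{2}$ ($Z{\left(E \right)} = \left(\left(3 + E\right) - 1\right)^{2} = \left(2 + E\right)^{2}$)
$D{\left(S \right)} = i \sqrt{3}$ ($D{\left(S \right)} = \sqrt{-3} = i \sqrt{3}$)
$D^{2}{\left(5 Z{\left(-5 \right)} \right)} = \left(i \sqrt{3}\right)^{2} = -3$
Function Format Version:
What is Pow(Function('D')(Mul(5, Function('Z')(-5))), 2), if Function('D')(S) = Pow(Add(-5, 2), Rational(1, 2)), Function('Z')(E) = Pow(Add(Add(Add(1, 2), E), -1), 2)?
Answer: -3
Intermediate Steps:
Function('Z')(E) = Pow(Add(2, E), 2) (Function('Z')(E) = Pow(Add(Add(3, E), -1), 2) = Pow(Add(2, E), 2))
Function('D')(S) = Mul(I, Pow(3, Rational(1, 2))) (Function('D')(S) = Pow(-3, Rational(1, 2)) = Mul(I, Pow(3, Rational(1, 2))))
Pow(Function('D')(Mul(5, Function('Z')(-5))), 2) = Pow(Mul(I, Pow(3, Rational(1, 2))), 2) = -3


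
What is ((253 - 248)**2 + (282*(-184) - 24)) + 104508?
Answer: 52621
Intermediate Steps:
((253 - 248)**2 + (282*(-184) - 24)) + 104508 = (5**2 + (-51888 - 24)) + 104508 = (25 - 51912) + 104508 = -51887 + 104508 = 52621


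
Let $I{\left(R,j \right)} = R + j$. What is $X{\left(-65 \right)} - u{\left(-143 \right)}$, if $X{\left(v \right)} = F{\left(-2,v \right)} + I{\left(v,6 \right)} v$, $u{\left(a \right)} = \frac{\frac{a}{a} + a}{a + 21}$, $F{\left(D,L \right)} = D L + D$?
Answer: $\frac{241672}{61} \approx 3961.8$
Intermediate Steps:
$F{\left(D,L \right)} = D + D L$
$u{\left(a \right)} = \frac{1 + a}{21 + a}$
$X{\left(v \right)} = -2 - 2 v + v \left(6 + v\right)$ ($X{\left(v \right)} = - 2 \left(1 + v\right) + \left(v + 6\right) v = \left(-2 - 2 v\right) + \left(6 + v\right) v = \left(-2 - 2 v\right) + v \left(6 + v\right) = -2 - 2 v + v \left(6 + v\right)$)
$X{\left(-65 \right)} - u{\left(-143 \right)} = \left(-2 + \left(-65\right)^{2} + 4 \left(-65\right)\right) - \frac{1 - 143}{21 - 143} = \left(-2 + 4225 - 260\right) - \frac{1}{-122} \left(-142\right) = 3963 - \left(- \frac{1}{122}\right) \left(-142\right) = 3963 - \frac{71}{61} = \frac{241672}{61}$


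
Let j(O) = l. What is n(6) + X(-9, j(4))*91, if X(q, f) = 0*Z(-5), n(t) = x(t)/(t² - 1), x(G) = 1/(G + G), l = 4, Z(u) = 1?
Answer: 1/420 ≈ 0.0023810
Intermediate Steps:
j(O) = 4
x(G) = 1/(2*G)
n(t) = 1/(2*t*(-1 + t²)) (n(t) = (1/(2*t))/(t² - 1) = (1/(2*t))/(-1 + t²) = 1/(2*t*(-1 + t²)))
X(q, f) = 0 (X(q, f) = 0*1 = 0)
n(6) + X(-9, j(4))*91 = (½)/(6*(-1 + 6²)) + 0*91 = (½)*(⅙)/(-1 + 36) + 0 = (½)*(⅙)/35 + 0 = (½)*(⅙)*(1/35) + 0 = 1/420 + 0 = 1/420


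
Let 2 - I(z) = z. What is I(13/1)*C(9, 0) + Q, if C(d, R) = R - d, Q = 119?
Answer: 218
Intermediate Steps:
I(z) = 2 - z
I(13/1)*C(9, 0) + Q = (2 - 13/1)*(0 - 1*9) + 119 = (2 - 13)*(0 - 9) + 119 = (2 - 1*13)*(-9) + 119 = (2 - 13)*(-9) + 119 = -11*(-9) + 119 = 99 + 119 = 218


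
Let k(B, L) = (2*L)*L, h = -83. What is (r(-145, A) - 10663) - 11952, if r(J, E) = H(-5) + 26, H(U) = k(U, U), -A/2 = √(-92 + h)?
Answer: -22539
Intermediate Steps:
k(B, L) = 2*L²
A = -10*I*√7 (A = -2*√(-92 - 83) = -10*I*√7 ≈ -26.458*I)
H(U) = 2*U²
r(J, E) = 76 (r(J, E) = 2*(-5)² + 26 = 2*25 + 26 = 50 + 26 = 76)
(r(-145, A) - 10663) - 11952 = (76 - 10663) - 11952 = -10587 - 11952 = -22539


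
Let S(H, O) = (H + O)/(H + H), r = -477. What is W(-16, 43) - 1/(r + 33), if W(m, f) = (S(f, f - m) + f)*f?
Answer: 843601/444 ≈ 1900.0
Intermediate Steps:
S(H, O) = (H + O)/(2*H) (S(H, O) = (H + O)/((2*H)) = (H + O)*(1/(2*H)) = (H + O)/(2*H))
W(m, f) = f*(f + (-m + 2*f)/(2*f)) (W(m, f) = ((f + (f - m))/(2*f) + f)*f = ((-m + 2*f)/(2*f) + f)*f = (f + (-m + 2*f)/(2*f))*f = f*(f + (-m + 2*f)/(2*f)))
W(-16, 43) - 1/(r + 33) = (43 + 43² - ½*(-16)) - 1/(-477 + 33) = (43 + 1849 + 8) - 1/(-444) = 1900 - 1*(-1/444) = 1900 + 1/444 = 843601/444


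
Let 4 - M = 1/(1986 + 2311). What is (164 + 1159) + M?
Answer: 5702118/4297 ≈ 1327.0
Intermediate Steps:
M = 17187/4297 (M = 4 - 1/(1986 + 2311) = 4 - 1/4297 = 17187/4297 ≈ 3.9998)
(164 + 1159) + M = (164 + 1159) + 17187/4297 = 1323 + 17187/4297 = 5702118/4297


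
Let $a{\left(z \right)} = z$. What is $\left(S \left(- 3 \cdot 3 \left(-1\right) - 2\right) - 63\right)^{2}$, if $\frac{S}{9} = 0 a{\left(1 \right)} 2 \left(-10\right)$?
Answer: $3969$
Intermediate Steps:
$S = 0$ ($S = 9 \cdot 0 \cdot 1 \cdot 2 \left(-10\right) = 9 \cdot 0 \cdot 2 \left(-10\right) = 9 \cdot 0 \left(-10\right) = 9 \cdot 0 = 0$)
$\left(S \left(- 3 \cdot 3 \left(-1\right) - 2\right) - 63\right)^{2} = \left(0 \left(- 3 \cdot 3 \left(-1\right) - 2\right) - 63\right)^{2} = \left(0 \left(\left(-3\right) \left(-3\right) - 2\right) - 63\right)^{2} = \left(0 \left(9 - 2\right) - 63\right)^{2} = \left(0 \cdot 7 - 63\right)^{2} = \left(0 - 63\right)^{2} = \left(-63\right)^{2} = 3969$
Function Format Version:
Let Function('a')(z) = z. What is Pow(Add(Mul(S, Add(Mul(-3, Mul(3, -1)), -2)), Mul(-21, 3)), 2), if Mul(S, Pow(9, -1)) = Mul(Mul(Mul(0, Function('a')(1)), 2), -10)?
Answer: 3969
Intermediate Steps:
S = 0 (S = Mul(9, Mul(Mul(Mul(0, 1), 2), -10)) = Mul(9, Mul(Mul(0, 2), -10)) = Mul(9, Mul(0, -10)) = Mul(9, 0) = 0)
Pow(Add(Mul(S, Add(Mul(-3, Mul(3, -1)), -2)), Mul(-21, 3)), 2) = Pow(Add(Mul(0, Add(Mul(-3, Mul(3, -1)), -2)), Mul(-21, 3)), 2) = Pow(Add(Mul(0, Add(Mul(-3, -3), -2)), -63), 2) = Pow(Add(Mul(0, Add(9, -2)), -63), 2) = Pow(Add(Mul(0, 7), -63), 2) = Pow(Add(0, -63), 2) = Pow(-63, 2) = 3969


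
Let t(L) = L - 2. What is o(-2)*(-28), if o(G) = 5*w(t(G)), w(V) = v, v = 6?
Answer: -840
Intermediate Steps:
t(L) = -2 + L
w(V) = 6
o(G) = 30 (o(G) = 5*6 = 30)
o(-2)*(-28) = 30*(-28) = -840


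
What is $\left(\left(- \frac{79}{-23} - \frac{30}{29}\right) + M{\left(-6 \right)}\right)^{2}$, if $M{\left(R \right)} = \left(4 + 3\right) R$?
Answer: $\frac{697646569}{444889} \approx 1568.1$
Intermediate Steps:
$M{\left(R \right)} = 7 R$
$\left(\left(- \frac{79}{-23} - \frac{30}{29}\right) + M{\left(-6 \right)}\right)^{2} = \left(\left(- \frac{79}{-23} - \frac{30}{29}\right) + 7 \left(-6\right)\right)^{2} = \left(\left(\left(-79\right) \left(- \frac{1}{23}\right) - \frac{30}{29}\right) - 42\right)^{2} = \left(\left(\frac{79}{23} - \frac{30}{29}\right) - 42\right)^{2} = \left(\frac{1601}{667} - 42\right)^{2} = \left(- \frac{26413}{667}\right)^{2} = \frac{697646569}{444889}$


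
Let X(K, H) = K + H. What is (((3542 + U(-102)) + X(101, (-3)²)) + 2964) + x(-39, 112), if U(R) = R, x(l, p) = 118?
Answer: 6632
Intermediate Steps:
X(K, H) = H + K
(((3542 + U(-102)) + X(101, (-3)²)) + 2964) + x(-39, 112) = (((3542 - 102) + ((-3)² + 101)) + 2964) + 118 = ((3440 + (9 + 101)) + 2964) + 118 = ((3440 + 110) + 2964) + 118 = (3550 + 2964) + 118 = 6514 + 118 = 6632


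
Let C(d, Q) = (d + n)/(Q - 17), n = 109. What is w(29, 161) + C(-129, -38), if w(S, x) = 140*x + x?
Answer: 249715/11 ≈ 22701.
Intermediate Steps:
C(d, Q) = (109 + d)/(-17 + Q) (C(d, Q) = (d + 109)/(Q - 17) = (109 + d)/(-17 + Q))
w(S, x) = 141*x
w(29, 161) + C(-129, -38) = 141*161 + (109 - 129)/(-17 - 38) = 22701 - 20/(-55) = 22701 - 1/55*(-20) = 22701 + 4/11 = 249715/11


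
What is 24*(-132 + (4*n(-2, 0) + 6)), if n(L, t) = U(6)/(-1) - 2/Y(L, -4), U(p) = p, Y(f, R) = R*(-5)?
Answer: -18048/5 ≈ -3609.6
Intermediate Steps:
Y(f, R) = -5*R
n(L, t) = -61/10 (n(L, t) = 6/(-1) - 2/((-5*(-4))) = 6*(-1) - 2/20 = -6 - 2*1/20 = -6 - ⅒ = -61/10)
24*(-132 + (4*n(-2, 0) + 6)) = 24*(-132 + (4*(-61/10) + 6)) = 24*(-132 + (-122/5 + 6)) = 24*(-132 - 92/5) = 24*(-752/5) = -18048/5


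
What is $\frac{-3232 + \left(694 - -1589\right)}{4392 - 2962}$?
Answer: $- \frac{73}{110} \approx -0.66364$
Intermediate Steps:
$\frac{-3232 + \left(694 - -1589\right)}{4392 - 2962} = \frac{-3232 + \left(694 + 1589\right)}{1430} = \left(-3232 + 2283\right) \frac{1}{1430} = \left(-949\right) \frac{1}{1430} = - \frac{73}{110}$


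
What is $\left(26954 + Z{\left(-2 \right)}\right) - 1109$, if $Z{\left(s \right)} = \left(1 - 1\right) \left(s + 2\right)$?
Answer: $25845$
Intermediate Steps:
$Z{\left(s \right)} = 0$ ($Z{\left(s \right)} = 0 \left(2 + s\right) = 0$)
$\left(26954 + Z{\left(-2 \right)}\right) - 1109 = \left(26954 + 0\right) - 1109 = 26954 - 1109 = 25845$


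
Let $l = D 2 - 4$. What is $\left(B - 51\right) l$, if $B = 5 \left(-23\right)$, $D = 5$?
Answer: $-996$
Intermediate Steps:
$l = 6$ ($l = 5 \cdot 2 - 4 = 10 - 4 = 6$)
$B = -115$
$\left(B - 51\right) l = \left(-115 - 51\right) 6 = \left(-166\right) 6 = -996$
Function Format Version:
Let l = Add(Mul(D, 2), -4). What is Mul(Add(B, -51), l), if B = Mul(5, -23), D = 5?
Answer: -996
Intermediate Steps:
l = 6 (l = Add(Mul(5, 2), -4) = Add(10, -4) = 6)
B = -115
Mul(Add(B, -51), l) = Mul(Add(-115, -51), 6) = Mul(-166, 6) = -996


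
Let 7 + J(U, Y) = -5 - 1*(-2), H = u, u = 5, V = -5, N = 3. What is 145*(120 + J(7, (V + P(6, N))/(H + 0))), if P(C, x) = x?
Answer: 15950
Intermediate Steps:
H = 5
J(U, Y) = -10 (J(U, Y) = -7 + (-5 - 1*(-2)) = -7 + (-5 + 2) = -7 - 3 = -10)
145*(120 + J(7, (V + P(6, N))/(H + 0))) = 145*(120 - 10) = 145*110 = 15950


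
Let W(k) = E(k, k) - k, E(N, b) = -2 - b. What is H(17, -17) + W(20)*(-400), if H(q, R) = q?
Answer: 16817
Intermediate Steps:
W(k) = -2 - 2*k (W(k) = (-2 - k) - k = -2 - 2*k)
H(17, -17) + W(20)*(-400) = 17 + (-2 - 2*20)*(-400) = 17 + (-2 - 40)*(-400) = 17 - 42*(-400) = 17 + 16800 = 16817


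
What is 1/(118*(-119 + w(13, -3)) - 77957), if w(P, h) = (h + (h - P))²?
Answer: -1/49401 ≈ -2.0242e-5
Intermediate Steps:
w(P, h) = (-P + 2*h)²
1/(118*(-119 + w(13, -3)) - 77957) = 1/(118*(-119 + (13 - 2*(-3))²) - 77957) = 1/(118*(-119 + (13 + 6)²) - 77957) = 1/(118*(-119 + 19²) - 77957) = 1/(118*(-119 + 361) - 77957) = 1/(118*242 - 77957) = 1/(28556 - 77957) = 1/(-49401) = -1/49401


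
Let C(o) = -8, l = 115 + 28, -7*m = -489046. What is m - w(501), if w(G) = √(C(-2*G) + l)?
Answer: 489046/7 - 3*√15 ≈ 69852.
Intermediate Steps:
m = 489046/7 (m = -⅐*(-489046) = 489046/7 ≈ 69864.)
l = 143
w(G) = 3*√15 (w(G) = √(-8 + 143) = √135 = 3*√15)
m - w(501) = 489046/7 - 3*√15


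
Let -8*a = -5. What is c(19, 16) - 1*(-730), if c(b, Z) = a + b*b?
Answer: 8733/8 ≈ 1091.6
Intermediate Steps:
a = 5/8 (a = -1/8*(-5) = 5/8 ≈ 0.62500)
c(b, Z) = 5/8 + b**2 (c(b, Z) = 5/8 + b*b = 5/8 + b**2)
c(19, 16) - 1*(-730) = (5/8 + 19**2) - 1*(-730) = (5/8 + 361) + 730 = 2893/8 + 730 = 8733/8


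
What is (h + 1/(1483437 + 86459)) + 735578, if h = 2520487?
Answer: 5111683419241/1569896 ≈ 3.2561e+6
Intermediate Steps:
(h + 1/(1483437 + 86459)) + 735578 = (2520487 + 1/(1483437 + 86459)) + 735578 = (2520487 + 1/1569896) + 735578 = 3956902459353/1569896 + 735578 = 5111683419241/1569896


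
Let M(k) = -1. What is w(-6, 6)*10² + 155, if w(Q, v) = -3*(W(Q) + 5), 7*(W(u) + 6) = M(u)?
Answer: 3485/7 ≈ 497.86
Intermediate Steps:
W(u) = -43/7 (W(u) = -6 + (⅐)*(-1) = -6 - ⅐ = -43/7)
w(Q, v) = 24/7 (w(Q, v) = -3*(-43/7 + 5) = -3*(-8/7) = 24/7)
w(-6, 6)*10² + 155 = (24/7)*10² + 155 = (24/7)*100 + 155 = 2400/7 + 155 = 3485/7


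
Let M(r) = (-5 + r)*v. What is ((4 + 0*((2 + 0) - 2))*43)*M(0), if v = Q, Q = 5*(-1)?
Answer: 4300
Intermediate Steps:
Q = -5
v = -5
M(r) = 25 - 5*r (M(r) = (-5 + r)*(-5) = 25 - 5*r)
((4 + 0*((2 + 0) - 2))*43)*M(0) = ((4 + 0*((2 + 0) - 2))*43)*(25 - 5*0) = ((4 + 0*(2 - 2))*43)*(25 + 0) = ((4 + 0*0)*43)*25 = ((4 + 0)*43)*25 = (4*43)*25 = 172*25 = 4300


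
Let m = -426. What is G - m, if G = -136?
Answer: 290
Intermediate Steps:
G - m = -136 - 1*(-426) = -136 + 426 = 290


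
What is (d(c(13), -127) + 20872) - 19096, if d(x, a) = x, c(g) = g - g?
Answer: 1776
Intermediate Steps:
c(g) = 0
(d(c(13), -127) + 20872) - 19096 = (0 + 20872) - 19096 = 20872 - 19096 = 1776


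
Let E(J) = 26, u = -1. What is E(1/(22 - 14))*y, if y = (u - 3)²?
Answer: 416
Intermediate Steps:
y = 16 (y = (-1 - 3)² = (-4)² = 16)
E(1/(22 - 14))*y = 26*16 = 416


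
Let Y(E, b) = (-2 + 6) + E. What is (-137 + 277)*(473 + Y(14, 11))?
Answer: 68740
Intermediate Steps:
Y(E, b) = 4 + E
(-137 + 277)*(473 + Y(14, 11)) = (-137 + 277)*(473 + (4 + 14)) = 140*(473 + 18) = 140*491 = 68740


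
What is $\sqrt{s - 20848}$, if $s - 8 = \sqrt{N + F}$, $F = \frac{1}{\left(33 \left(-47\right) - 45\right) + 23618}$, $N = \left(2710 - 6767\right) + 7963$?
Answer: $\frac{\sqrt{-83526803360 + 2002 \sqrt{15655263806}}}{2002} \approx 144.14 i$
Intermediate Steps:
$N = 3906$ ($N = -4057 + 7963 = 3906$)
$F = \frac{1}{22022}$ ($F = \frac{1}{\left(-1551 - 45\right) + 23618} = \frac{1}{-1596 + 23618} = \frac{1}{22022} \approx 4.5409 \cdot 10^{-5}$)
$s = 8 + \frac{\sqrt{15655263806}}{2002}$ ($s = 8 + \sqrt{3906 + \frac{1}{22022}} = 8 + \sqrt{\frac{86017933}{22022}} = 8 + \frac{\sqrt{15655263806}}{2002} \approx 70.498$)
$\sqrt{s - 20848} = \sqrt{\left(8 + \frac{\sqrt{15655263806}}{2002}\right) - 20848} = \sqrt{-20840 + \frac{\sqrt{15655263806}}{2002}}$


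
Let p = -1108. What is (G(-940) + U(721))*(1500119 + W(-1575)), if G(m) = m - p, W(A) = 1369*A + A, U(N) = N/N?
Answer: -111139639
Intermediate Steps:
U(N) = 1
W(A) = 1370*A
G(m) = 1108 + m (G(m) = m - 1*(-1108) = m + 1108 = 1108 + m)
(G(-940) + U(721))*(1500119 + W(-1575)) = ((1108 - 940) + 1)*(1500119 + 1370*(-1575)) = (168 + 1)*(1500119 - 2157750) = 169*(-657631) = -111139639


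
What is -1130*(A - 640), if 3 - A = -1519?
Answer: -996660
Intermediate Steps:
A = 1522 (A = 3 - 1*(-1519) = 3 + 1519 = 1522)
-1130*(A - 640) = -1130*(1522 - 640) = -1130*882 = -996660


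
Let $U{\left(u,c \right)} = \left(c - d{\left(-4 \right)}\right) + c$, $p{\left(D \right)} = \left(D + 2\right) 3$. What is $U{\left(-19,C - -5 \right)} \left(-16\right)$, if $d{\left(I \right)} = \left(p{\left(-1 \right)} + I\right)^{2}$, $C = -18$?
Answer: $432$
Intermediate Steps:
$p{\left(D \right)} = 6 + 3 D$ ($p{\left(D \right)} = \left(2 + D\right) 3 = 6 + 3 D$)
$d{\left(I \right)} = \left(3 + I\right)^{2}$ ($d{\left(I \right)} = \left(\left(6 + 3 \left(-1\right)\right) + I\right)^{2} = \left(\left(6 - 3\right) + I\right)^{2} = \left(3 + I\right)^{2}$)
$U{\left(u,c \right)} = -1 + 2 c$ ($U{\left(u,c \right)} = \left(c - \left(3 - 4\right)^{2}\right) + c = \left(c - \left(-1\right)^{2}\right) + c = \left(c - 1\right) + c = \left(-1 + c\right) + c = -1 + 2 c$)
$U{\left(-19,C - -5 \right)} \left(-16\right) = \left(-1 + 2 \left(-18 - -5\right)\right) \left(-16\right) = \left(-1 + 2 \left(-18 + 5\right)\right) \left(-16\right) = \left(-1 + 2 \left(-13\right)\right) \left(-16\right) = \left(-1 - 26\right) \left(-16\right) = \left(-27\right) \left(-16\right) = 432$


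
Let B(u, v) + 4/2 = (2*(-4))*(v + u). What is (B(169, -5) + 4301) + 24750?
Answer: 27737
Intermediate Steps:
B(u, v) = -2 - 8*u - 8*v (B(u, v) = -2 + (2*(-4))*(v + u) = -2 - 8*(u + v) = -2 + (-8*u - 8*v) = -2 - 8*u - 8*v)
(B(169, -5) + 4301) + 24750 = ((-2 - 8*169 - 8*(-5)) + 4301) + 24750 = ((-2 - 1352 + 40) + 4301) + 24750 = (-1314 + 4301) + 24750 = 2987 + 24750 = 27737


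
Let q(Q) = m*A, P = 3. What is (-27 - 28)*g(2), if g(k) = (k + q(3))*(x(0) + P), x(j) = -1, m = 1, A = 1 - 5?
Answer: 220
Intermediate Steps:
A = -4
q(Q) = -4 (q(Q) = 1*(-4) = -4)
g(k) = -8 + 2*k (g(k) = (k - 4)*(-1 + 3) = (-4 + k)*2 = -8 + 2*k)
(-27 - 28)*g(2) = (-27 - 28)*(-8 + 2*2) = -55*(-8 + 4) = -55*(-4) = 220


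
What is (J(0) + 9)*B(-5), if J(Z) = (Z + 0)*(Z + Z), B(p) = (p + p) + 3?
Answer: -63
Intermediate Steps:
B(p) = 3 + 2*p (B(p) = 2*p + 3 = 3 + 2*p)
J(Z) = 2*Z² (J(Z) = Z*(2*Z) = 2*Z²)
(J(0) + 9)*B(-5) = (2*0² + 9)*(3 + 2*(-5)) = (2*0 + 9)*(3 - 10) = (0 + 9)*(-7) = 9*(-7) = -63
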